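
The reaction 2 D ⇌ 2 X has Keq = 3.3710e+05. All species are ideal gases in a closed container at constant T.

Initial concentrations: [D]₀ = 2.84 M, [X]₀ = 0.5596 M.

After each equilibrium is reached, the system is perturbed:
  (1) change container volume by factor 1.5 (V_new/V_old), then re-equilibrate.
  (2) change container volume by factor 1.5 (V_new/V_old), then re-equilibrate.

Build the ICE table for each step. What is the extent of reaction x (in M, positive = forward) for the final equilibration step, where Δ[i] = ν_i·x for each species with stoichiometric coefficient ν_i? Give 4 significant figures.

Q₀ = 0.03883 vs Keq = 3.3710e+05 ⇒ Q<K, forward
Step 1:
                    D           X
  init           2.84      0.5596
  Δ            -2.834       2.834
  eq         0.005845       3.394
  solve Keq expr → x = 1.417; check Q = 3.3710e+05
Then change container volume by factor 1.5 (V_new/V_old).
Step 2:
                    D           X
  init       0.003897       2.263
  Δ                 0           0
  eq         0.003897       2.263
  solve Keq expr → x = 0; check Q = 3.3710e+05
Then change container volume by factor 1.5 (V_new/V_old).
Step 3:
                    D           X
  init       0.002598       1.508
  Δ                 0           0
  eq         0.002598       1.508
  solve Keq expr → x = 0; check Q = 3.3710e+05

x = 0 M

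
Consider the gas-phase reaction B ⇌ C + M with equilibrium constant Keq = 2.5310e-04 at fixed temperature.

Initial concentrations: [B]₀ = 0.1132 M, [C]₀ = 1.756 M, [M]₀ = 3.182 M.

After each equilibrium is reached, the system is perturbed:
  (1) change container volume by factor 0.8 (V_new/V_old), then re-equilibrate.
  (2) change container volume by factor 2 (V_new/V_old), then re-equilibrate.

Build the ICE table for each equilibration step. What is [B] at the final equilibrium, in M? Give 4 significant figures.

Q₀ = 49.36 vs Keq = 2.5310e-04 ⇒ Q>K, reverse
Step 1:
                   B          C          M
  I           0.1132      1.756      3.182
  C            1.756     -1.756     -1.756
  E            1.869 3.3163e-04      1.426
  solve Keq expr → x = -1.756; check Q = 2.5310e-04
Then change container volume by factor 0.8 (V_new/V_old).
Step 2:
                   B          C          M
  I            2.336 4.1453e-04      1.783
  C       8.2880e-05 -8.2880e-05 -8.2880e-05
  E            2.336 3.3165e-04      1.783
  solve Keq expr → x = -8.2880e-05; check Q = 2.5310e-04
Then change container volume by factor 2 (V_new/V_old).
Step 3:
                   B          C          M
  I            1.168 1.6583e-04     0.8914
  C       -1.6572e-04 1.6572e-04 1.6572e-04
  E            1.168 3.3155e-04     0.8916
  solve Keq expr → x = 1.6572e-04; check Q = 2.5310e-04

[B]_eq = 1.168 M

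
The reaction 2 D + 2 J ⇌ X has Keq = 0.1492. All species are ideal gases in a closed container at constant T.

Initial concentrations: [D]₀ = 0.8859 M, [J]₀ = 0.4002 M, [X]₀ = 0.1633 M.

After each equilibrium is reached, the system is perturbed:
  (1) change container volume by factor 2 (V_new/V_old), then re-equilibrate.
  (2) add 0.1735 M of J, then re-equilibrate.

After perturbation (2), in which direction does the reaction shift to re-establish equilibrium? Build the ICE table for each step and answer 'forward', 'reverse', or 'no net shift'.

Direction: forward

Q₀ = 1.299 vs Keq = 0.1492 ⇒ Q>K, reverse
Step 1:
                    D           J           X
  init         0.8859      0.4002      0.1633
  Δ            0.1999      0.1999    -0.09995
  eq            1.086      0.6001     0.06335
  solve Keq expr → x = -0.09995; check Q = 0.1492
Then change container volume by factor 2 (V_new/V_old).
Step 2:
                    D           J           X
  init         0.5429      0.3001     0.03167
  Δ           0.05044     0.05044    -0.02522
  eq           0.5933      0.3505    0.006453
  solve Keq expr → x = -0.02522; check Q = 0.1492
Then add 0.1735 M of J.
Step 3:
                    D           J           X
  init         0.5933       0.524    0.006453
  Δ          -0.01328    -0.01328    0.006641
  eq           0.5801      0.5107     0.01309
  solve Keq expr → x = 0.006641; check Q = 0.1492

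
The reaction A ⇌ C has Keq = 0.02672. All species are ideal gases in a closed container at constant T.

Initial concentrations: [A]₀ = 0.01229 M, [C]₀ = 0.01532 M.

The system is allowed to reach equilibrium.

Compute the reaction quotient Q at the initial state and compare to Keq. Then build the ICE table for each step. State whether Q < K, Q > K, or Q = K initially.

Q₀ = 1.247; Q > K (proceeds reverse)

Q₀ = 1.247 vs Keq = 0.02672 ⇒ Q>K, reverse
Step 1:
                   A          C
  Initial    0.01229    0.01532
  Change      0.0146    -0.0146
  Equil      0.02689 7.1854e-04
  solve Keq expr → x = -0.0146; check Q = 0.02672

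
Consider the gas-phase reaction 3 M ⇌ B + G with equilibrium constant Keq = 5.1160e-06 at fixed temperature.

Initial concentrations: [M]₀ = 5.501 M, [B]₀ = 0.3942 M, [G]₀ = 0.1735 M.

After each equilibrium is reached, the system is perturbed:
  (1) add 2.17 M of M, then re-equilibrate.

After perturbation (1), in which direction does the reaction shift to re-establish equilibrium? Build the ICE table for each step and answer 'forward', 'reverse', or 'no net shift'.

Q₀ = 4.1086e-04 vs Keq = 5.1160e-06 ⇒ Q>K, reverse
Step 1:
                    M           B           G
  I             5.501      0.3942      0.1735
  C            0.5058     -0.1686     -0.1686
  E             6.007      0.2256    0.004915
  solve Keq expr → x = -0.1686; check Q = 5.1160e-06
Then add 2.17 M of M.
Step 2:
                    M           B           G
  I             8.177      0.2256    0.004915
  C          -0.02105    0.007016    0.007016
  E             8.156      0.2326     0.01193
  solve Keq expr → x = 0.007016; check Q = 5.1160e-06

Direction: forward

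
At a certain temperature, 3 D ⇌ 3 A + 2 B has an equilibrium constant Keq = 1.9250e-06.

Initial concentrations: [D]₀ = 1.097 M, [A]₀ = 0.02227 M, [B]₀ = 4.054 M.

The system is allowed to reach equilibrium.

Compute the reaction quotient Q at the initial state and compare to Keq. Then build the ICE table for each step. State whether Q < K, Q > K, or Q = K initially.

Q₀ = 1.3750e-04 vs Keq = 1.9250e-06 ⇒ Q>K, reverse
Step 1:
                  D         A         B
  I           1.097   0.02227     4.054
  C         0.01681  -0.01681  -0.01121
  E           1.114   0.00546     4.043
  solve Keq expr → x = -0.005603; check Q = 1.9250e-06

Q₀ = 1.3750e-04; Q > K (proceeds reverse)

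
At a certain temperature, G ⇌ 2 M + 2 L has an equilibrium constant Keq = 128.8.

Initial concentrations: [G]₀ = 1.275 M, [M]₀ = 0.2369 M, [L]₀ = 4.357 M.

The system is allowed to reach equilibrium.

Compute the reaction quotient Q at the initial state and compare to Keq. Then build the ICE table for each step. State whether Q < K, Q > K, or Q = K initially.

Q₀ = 0.8356; Q < K (proceeds forward)

Q₀ = 0.8356 vs Keq = 128.8 ⇒ Q<K, forward
Step 1:
                    G           M           L
  Initial       1.275      0.2369       4.357
  Change      -0.6628       1.326       1.326
  Equil        0.6122       1.563       5.683
  solve Keq expr → x = 0.6628; check Q = 128.8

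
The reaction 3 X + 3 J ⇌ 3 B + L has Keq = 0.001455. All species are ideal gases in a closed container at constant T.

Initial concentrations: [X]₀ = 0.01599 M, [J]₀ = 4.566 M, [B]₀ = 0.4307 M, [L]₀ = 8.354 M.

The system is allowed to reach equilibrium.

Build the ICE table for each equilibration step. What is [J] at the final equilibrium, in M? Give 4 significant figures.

Q₀ = 1715 vs Keq = 0.001455 ⇒ Q>K, reverse
Step 1:
                    X           J           B           L
  I           0.01599       4.566      0.4307       8.354
  C            0.3344      0.3344     -0.3344     -0.1115
  E            0.3504         4.9     0.09632       8.243
  solve Keq expr → x = -0.1115; check Q = 0.001455

[J]_eq = 4.9 M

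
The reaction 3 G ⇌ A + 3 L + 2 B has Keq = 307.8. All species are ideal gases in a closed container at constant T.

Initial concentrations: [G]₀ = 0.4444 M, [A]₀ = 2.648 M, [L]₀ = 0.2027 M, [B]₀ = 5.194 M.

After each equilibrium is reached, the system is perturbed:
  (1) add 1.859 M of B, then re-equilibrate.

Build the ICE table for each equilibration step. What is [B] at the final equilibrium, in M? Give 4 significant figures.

[B]_eq = 7.162 M

Q₀ = 6.779 vs Keq = 307.8 ⇒ Q<K, forward
Step 1:
                  G         A         L         B
  init       0.4444     2.648    0.2027     5.194
  Δ         -0.1943   0.06478    0.1943    0.1296
  eq         0.2501     2.713     0.397     5.324
  solve Keq expr → x = 0.06478; check Q = 307.8
Then add 1.859 M of B.
Step 2:
                  G         A         L         B
  init       0.2501     2.713     0.397     7.183
  Δ         0.03074  -0.01025  -0.03074  -0.02049
  eq         0.2808     2.703    0.3663     7.162
  solve Keq expr → x = -0.01025; check Q = 307.8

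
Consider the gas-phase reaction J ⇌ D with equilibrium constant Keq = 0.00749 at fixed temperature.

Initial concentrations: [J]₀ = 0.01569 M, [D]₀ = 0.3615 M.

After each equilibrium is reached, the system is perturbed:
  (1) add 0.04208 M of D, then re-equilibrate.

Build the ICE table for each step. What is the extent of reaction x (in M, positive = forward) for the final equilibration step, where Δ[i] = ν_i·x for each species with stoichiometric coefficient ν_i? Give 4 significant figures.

x = -0.04177 M

Q₀ = 23.04 vs Keq = 0.00749 ⇒ Q>K, reverse
Step 1:
                  J         D
  I         0.01569    0.3615
  C          0.3587   -0.3587
  E          0.3744  0.002804
  solve Keq expr → x = -0.3587; check Q = 0.00749
Then add 0.04208 M of D.
Step 2:
                  J         D
  I          0.3744   0.04488
  C         0.04177  -0.04177
  E          0.4162  0.003117
  solve Keq expr → x = -0.04177; check Q = 0.00749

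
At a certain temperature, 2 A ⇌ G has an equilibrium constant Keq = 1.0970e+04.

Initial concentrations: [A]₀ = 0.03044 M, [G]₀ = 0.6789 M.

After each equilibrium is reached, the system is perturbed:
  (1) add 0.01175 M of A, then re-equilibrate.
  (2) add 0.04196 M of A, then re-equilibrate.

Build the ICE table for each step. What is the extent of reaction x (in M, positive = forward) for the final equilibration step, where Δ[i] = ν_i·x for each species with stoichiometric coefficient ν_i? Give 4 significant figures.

Q₀ = 732.7 vs Keq = 1.0970e+04 ⇒ Q<K, forward
Step 1:
                  A         G
  Initial   0.03044    0.6789
  Change   -0.02251   0.01125
  Equil    0.007932    0.6902
  solve Keq expr → x = 0.01125; check Q = 1.0970e+04
Then add 0.01175 M of A.
Step 2:
                  A         G
  Initial   0.01968    0.6902
  Change   -0.01172  0.005858
  Equil    0.007965     0.696
  solve Keq expr → x = 0.005858; check Q = 1.0970e+04
Then add 0.04196 M of A.
Step 3:
                  A         G
  Initial   0.04993     0.696
  Change   -0.04184   0.02092
  Equil    0.008084    0.7169
  solve Keq expr → x = 0.02092; check Q = 1.0970e+04

x = 0.02092 M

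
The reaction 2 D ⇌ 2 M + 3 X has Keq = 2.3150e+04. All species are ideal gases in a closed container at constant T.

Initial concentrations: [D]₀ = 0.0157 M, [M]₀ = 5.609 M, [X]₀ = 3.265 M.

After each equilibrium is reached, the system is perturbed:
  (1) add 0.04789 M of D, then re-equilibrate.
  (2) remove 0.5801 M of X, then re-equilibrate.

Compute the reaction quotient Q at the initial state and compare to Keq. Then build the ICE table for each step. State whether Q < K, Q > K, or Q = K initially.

Q₀ = 4.4424e+06 vs Keq = 2.3150e+04 ⇒ Q>K, reverse
Step 1:
                    D           M           X
  init         0.0157       5.609       3.265
  Δ            0.1708     -0.1708     -0.2562
  eq           0.1865       5.438       3.009
  solve Keq expr → x = -0.08542; check Q = 2.3150e+04
Then add 0.04789 M of D.
Step 2:
                    D           M           X
  init         0.2344       5.438       3.009
  Δ          -0.04074     0.04074     0.06111
  eq           0.1937       5.479        3.07
  solve Keq expr → x = 0.02037; check Q = 2.3150e+04
Then remove 0.5801 M of X.
Step 3:
                    D           M           X
  init         0.1937       5.479        2.49
  Δ          -0.04519     0.04519     0.06778
  eq           0.1485       5.524       2.558
  solve Keq expr → x = 0.02259; check Q = 2.3150e+04

Q₀ = 4.4424e+06; Q > K (proceeds reverse)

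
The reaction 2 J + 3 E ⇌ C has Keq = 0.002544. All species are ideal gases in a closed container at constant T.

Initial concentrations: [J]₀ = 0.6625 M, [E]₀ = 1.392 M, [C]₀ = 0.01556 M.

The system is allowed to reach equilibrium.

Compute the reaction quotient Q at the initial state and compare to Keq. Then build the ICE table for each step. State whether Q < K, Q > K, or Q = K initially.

Q₀ = 0.01314 vs Keq = 0.002544 ⇒ Q>K, reverse
Step 1:
                  J         E         C
  Initial    0.6625     1.392   0.01556
  Change    0.02413    0.0362  -0.01207
  Equil      0.6866     1.428  0.003494
  solve Keq expr → x = -0.01207; check Q = 0.002544

Q₀ = 0.01314; Q > K (proceeds reverse)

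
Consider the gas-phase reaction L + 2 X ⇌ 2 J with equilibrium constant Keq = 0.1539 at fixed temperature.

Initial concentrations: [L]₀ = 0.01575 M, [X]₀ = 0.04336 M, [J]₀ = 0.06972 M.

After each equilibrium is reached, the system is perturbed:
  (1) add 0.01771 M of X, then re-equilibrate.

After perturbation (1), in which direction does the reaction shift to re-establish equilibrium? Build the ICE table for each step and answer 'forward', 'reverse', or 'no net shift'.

Direction: forward

Q₀ = 164.2 vs Keq = 0.1539 ⇒ Q>K, reverse
Step 1:
                    L           X           J
  init        0.01575     0.04336     0.06972
  Δ           0.03046     0.06093    -0.06093
  eq          0.04621      0.1043    0.008795
  solve Keq expr → x = -0.03046; check Q = 0.1539
Then add 0.01771 M of X.
Step 2:
                    L           X           J
  init        0.04621       0.122    0.008795
  Δ       -6.5530e-04   -0.001311    0.001311
  eq          0.04556      0.1207     0.01011
  solve Keq expr → x = 6.5530e-04; check Q = 0.1539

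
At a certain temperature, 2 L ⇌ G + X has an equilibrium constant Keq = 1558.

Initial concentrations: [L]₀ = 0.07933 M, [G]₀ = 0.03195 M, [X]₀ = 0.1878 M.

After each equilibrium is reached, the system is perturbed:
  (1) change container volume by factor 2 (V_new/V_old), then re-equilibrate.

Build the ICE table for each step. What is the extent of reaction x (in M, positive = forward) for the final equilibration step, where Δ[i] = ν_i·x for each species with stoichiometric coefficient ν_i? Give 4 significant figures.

Q₀ = 0.9534 vs Keq = 1558 ⇒ Q<K, forward
Step 1:
                   L          G          X
  I          0.07933    0.03195     0.1878
  C         -0.07614    0.03807    0.03807
  E         0.003186    0.07002     0.2259
  solve Keq expr → x = 0.03807; check Q = 1558
Then change container volume by factor 2 (V_new/V_old).
Step 2:
                   L          G          X
  I         0.001593    0.03501     0.1129
  C                0          0          0
  E         0.001593    0.03501     0.1129
  solve Keq expr → x = 0; check Q = 1558

x = 0 M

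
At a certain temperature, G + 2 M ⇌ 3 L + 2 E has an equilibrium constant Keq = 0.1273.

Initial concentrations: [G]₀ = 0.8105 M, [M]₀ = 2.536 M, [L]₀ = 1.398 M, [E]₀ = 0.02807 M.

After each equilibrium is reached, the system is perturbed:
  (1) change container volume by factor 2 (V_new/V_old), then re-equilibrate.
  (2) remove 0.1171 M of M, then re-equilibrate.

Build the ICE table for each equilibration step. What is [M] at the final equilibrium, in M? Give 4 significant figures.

Q₀ = 4.1300e-04 vs Keq = 0.1273 ⇒ Q<K, forward
Step 1:
                   G          M          L          E
  init        0.8105      2.536      1.398    0.02807
  Δ          -0.1275     -0.255     0.3825      0.255
  eq           0.683      2.281      1.781     0.2831
  solve Keq expr → x = 0.1275; check Q = 0.1273
Then change container volume by factor 2 (V_new/V_old).
Step 2:
                   G          M          L          E
  init        0.3415       1.14     0.8903     0.1415
  Δ         -0.03538   -0.07077     0.1061    0.07077
  eq          0.3061       1.07     0.9964     0.2123
  solve Keq expr → x = 0.03538; check Q = 0.1273
Then remove 0.1171 M of M.
Step 3:
                   G          M          L          E
  init        0.3061     0.9526     0.9964     0.2123
  Δ         0.006448     0.0129   -0.01934    -0.0129
  eq          0.3126     0.9655     0.9771     0.1994
  solve Keq expr → x = -0.006448; check Q = 0.1273

[M]_eq = 0.9655 M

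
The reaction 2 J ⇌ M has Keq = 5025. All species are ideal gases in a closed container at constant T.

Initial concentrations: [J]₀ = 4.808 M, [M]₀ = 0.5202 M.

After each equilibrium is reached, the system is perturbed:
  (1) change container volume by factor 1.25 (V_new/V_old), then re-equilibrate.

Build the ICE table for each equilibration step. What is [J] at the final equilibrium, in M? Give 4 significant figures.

Q₀ = 0.0225 vs Keq = 5025 ⇒ Q<K, forward
Step 1:
                  J         M
  Initial     4.808    0.5202
  Change     -4.784     2.392
  Equil     0.02407     2.912
  solve Keq expr → x = 2.392; check Q = 5025
Then change container volume by factor 1.25 (V_new/V_old).
Step 2:
                  J         M
  Initial   0.01926      2.33
  Change   0.002268 -0.001134
  Equil     0.02153     2.329
  solve Keq expr → x = -0.001134; check Q = 5025

[J]_eq = 0.02153 M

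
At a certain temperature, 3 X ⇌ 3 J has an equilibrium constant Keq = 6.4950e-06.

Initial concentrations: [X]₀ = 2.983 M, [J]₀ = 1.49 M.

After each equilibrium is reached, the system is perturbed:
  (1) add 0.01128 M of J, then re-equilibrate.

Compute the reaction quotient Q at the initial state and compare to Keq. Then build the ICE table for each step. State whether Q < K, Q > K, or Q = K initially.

Q₀ = 0.1246; Q > K (proceeds reverse)

Q₀ = 0.1246 vs Keq = 6.4950e-06 ⇒ Q>K, reverse
Step 1:
                    X           J
  I             2.983        1.49
  C             1.408      -1.408
  E             4.391     0.08193
  solve Keq expr → x = -0.4694; check Q = 6.4950e-06
Then add 0.01128 M of J.
Step 2:
                    X           J
  I             4.391     0.09321
  C           0.01107    -0.01107
  E             4.402     0.08213
  solve Keq expr → x = -0.003691; check Q = 6.4950e-06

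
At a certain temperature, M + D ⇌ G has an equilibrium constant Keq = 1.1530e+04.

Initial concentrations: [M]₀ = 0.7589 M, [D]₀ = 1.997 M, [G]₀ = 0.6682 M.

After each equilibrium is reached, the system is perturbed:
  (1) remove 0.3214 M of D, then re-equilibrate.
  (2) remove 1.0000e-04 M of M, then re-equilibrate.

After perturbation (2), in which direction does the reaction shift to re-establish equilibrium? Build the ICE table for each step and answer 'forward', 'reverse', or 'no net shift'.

Direction: reverse

Q₀ = 0.4409 vs Keq = 1.1530e+04 ⇒ Q<K, forward
Step 1:
                    M           D           G
  Initial      0.7589       1.997      0.6682
  Change      -0.7588     -0.7588      0.7588
  Equil    9.9955e-05       1.238       1.427
  solve Keq expr → x = 0.7588; check Q = 1.1530e+04
Then remove 0.3214 M of D.
Step 2:
                    M           D           G
  Initial  9.9955e-05      0.9168       1.427
  Change   3.5032e-05  3.5032e-05 -3.5032e-05
  Equil    1.3499e-04      0.9168       1.427
  solve Keq expr → x = -3.5032e-05; check Q = 1.1530e+04
Then remove 1.0000e-04 M of M.
Step 3:
                    M           D           G
  Initial  3.4987e-05      0.9168       1.427
  Change   9.9976e-05  9.9976e-05 -9.9976e-05
  Equil    1.3496e-04      0.9169       1.427
  solve Keq expr → x = -9.9976e-05; check Q = 1.1530e+04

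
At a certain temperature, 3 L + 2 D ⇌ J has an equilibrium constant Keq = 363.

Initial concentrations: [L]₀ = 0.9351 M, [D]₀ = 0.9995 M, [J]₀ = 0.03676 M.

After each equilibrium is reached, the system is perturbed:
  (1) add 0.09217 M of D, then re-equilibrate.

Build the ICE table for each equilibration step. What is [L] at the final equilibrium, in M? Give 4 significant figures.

[L]_eq = 0.1384 M

Q₀ = 0.045 vs Keq = 363 ⇒ Q<K, forward
Step 1:
                    L           D           J
  Initial      0.9351      0.9995     0.03676
  Change      -0.7821     -0.5214      0.2607
  Equil         0.153      0.4781      0.2974
  solve Keq expr → x = 0.2607; check Q = 363
Then add 0.09217 M of D.
Step 2:
                    L           D           J
  Initial       0.153      0.5703      0.2974
  Change     -0.01464   -0.009763    0.004881
  Equil        0.1384      0.5605      0.3023
  solve Keq expr → x = 0.004881; check Q = 363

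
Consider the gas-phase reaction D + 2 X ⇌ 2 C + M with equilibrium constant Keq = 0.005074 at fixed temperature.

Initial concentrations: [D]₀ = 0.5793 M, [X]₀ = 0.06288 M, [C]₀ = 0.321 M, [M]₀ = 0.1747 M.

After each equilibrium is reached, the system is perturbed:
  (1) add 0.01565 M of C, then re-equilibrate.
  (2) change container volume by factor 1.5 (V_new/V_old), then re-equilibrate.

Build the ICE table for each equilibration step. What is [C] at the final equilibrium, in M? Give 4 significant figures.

[C]_eq = 0.0567 M

Q₀ = 7.859 vs Keq = 0.005074 ⇒ Q>K, reverse
Step 1:
                    D           X           C           M
  I            0.5793     0.06288       0.321      0.1747
  C            0.1212      0.2423     -0.2423     -0.1212
  E            0.7005      0.3052     0.07865     0.05353
  solve Keq expr → x = -0.1212; check Q = 0.005074
Then add 0.01565 M of C.
Step 2:
                    D           X           C           M
  I            0.7005      0.3052      0.0943     0.05353
  C          0.004623    0.009245   -0.009245   -0.004623
  E            0.7051      0.3145     0.08506      0.0489
  solve Keq expr → x = -0.004623; check Q = 0.005074
Then change container volume by factor 1.5 (V_new/V_old).
Step 3:
                    D           X           C           M
  I            0.4701      0.2096      0.0567      0.0326
  C                 0           0           0           0
  E            0.4701      0.2096      0.0567      0.0326
  solve Keq expr → x = 0; check Q = 0.005074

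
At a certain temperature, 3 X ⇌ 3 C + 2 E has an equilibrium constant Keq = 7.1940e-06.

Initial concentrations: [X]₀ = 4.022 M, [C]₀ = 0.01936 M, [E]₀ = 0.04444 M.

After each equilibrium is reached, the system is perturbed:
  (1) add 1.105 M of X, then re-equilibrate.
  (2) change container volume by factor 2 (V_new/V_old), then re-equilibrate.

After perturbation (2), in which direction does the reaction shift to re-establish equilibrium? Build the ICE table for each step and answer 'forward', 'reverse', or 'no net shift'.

Q₀ = 2.2026e-10 vs Keq = 7.1940e-06 ⇒ Q<K, forward
Step 1:
                  X         C         E
  I           4.022   0.01936   0.04444
  C         -0.2086    0.2086    0.1391
  E           3.813     0.228    0.1835
  solve Keq expr → x = 0.06953; check Q = 7.1940e-06
Then add 1.105 M of X.
Step 2:
                  X         C         E
  I           4.918     0.228    0.1835
  C        -0.03904   0.03904   0.02603
  E           4.879     0.267    0.2095
  solve Keq expr → x = 0.01301; check Q = 7.1940e-06
Then change container volume by factor 2 (V_new/V_old).
Step 3:
                  X         C         E
  I            2.44    0.1335    0.1048
  C        -0.04341   0.04341   0.02894
  E           2.396    0.1769    0.1337
  solve Keq expr → x = 0.01447; check Q = 7.1940e-06

Direction: forward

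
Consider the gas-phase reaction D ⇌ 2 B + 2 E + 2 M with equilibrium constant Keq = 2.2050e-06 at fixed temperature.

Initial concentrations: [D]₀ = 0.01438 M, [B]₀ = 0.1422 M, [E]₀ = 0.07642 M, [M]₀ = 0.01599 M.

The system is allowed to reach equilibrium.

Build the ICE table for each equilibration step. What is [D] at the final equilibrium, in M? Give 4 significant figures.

[D]_eq = 0.01426 M

Q₀ = 2.0997e-06 vs Keq = 2.2050e-06 ⇒ Q<K, forward
Step 1:
                   D          B          E          M
  Initial    0.01438     0.1422    0.07642    0.01599
  Change  -1.2284e-04 2.4568e-04 2.4568e-04 2.4568e-04
  Equil      0.01426     0.1424    0.07667    0.01624
  solve Keq expr → x = 1.2284e-04; check Q = 2.2050e-06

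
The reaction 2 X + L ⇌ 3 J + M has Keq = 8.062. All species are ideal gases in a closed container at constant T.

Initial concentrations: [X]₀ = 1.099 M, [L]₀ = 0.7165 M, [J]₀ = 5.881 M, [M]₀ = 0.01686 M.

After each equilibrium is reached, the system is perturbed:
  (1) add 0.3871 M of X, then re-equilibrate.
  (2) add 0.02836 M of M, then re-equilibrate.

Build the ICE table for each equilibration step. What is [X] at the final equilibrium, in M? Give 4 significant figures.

Q₀ = 3.963 vs Keq = 8.062 ⇒ Q<K, forward
Step 1:
                   X          L          J          M
  init         1.099     0.7165      5.881    0.01686
  Δ         -0.02867   -0.01433      0.043    0.01433
  eq            1.07     0.7022      5.924    0.03119
  solve Keq expr → x = 0.01433; check Q = 8.062
Then add 0.3871 M of X.
Step 2:
                   X          L          J          M
  init         1.457     0.7022      5.924    0.03119
  Δ         -0.04057   -0.02029    0.06086    0.02029
  eq           1.417     0.6819      5.985    0.05148
  solve Keq expr → x = 0.02029; check Q = 8.062
Then add 0.02836 M of M.
Step 3:
                   X          L          J          M
  init         1.417     0.6819      5.985    0.07984
  Δ          0.04315    0.02158   -0.06473   -0.02158
  eq            1.46     0.7035       5.92    0.05826
  solve Keq expr → x = -0.02158; check Q = 8.062

[X]_eq = 1.46 M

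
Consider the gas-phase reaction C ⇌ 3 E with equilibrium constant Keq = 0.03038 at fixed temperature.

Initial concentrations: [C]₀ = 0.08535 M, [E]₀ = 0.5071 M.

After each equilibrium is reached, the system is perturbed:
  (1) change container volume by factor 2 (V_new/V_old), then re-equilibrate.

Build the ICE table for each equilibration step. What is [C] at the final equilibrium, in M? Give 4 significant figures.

Q₀ = 1.528 vs Keq = 0.03038 ⇒ Q>K, reverse
Step 1:
                    C           E
  Initial     0.08535      0.5071
  Change       0.1088     -0.3264
  Equil        0.1942      0.1807
  solve Keq expr → x = -0.1088; check Q = 0.03038
Then change container volume by factor 2 (V_new/V_old).
Step 2:
                    C           E
  Initial     0.09708     0.09034
  Change     -0.01507     0.04522
  Equil         0.082      0.1356
  solve Keq expr → x = 0.01507; check Q = 0.03038

[C]_eq = 0.082 M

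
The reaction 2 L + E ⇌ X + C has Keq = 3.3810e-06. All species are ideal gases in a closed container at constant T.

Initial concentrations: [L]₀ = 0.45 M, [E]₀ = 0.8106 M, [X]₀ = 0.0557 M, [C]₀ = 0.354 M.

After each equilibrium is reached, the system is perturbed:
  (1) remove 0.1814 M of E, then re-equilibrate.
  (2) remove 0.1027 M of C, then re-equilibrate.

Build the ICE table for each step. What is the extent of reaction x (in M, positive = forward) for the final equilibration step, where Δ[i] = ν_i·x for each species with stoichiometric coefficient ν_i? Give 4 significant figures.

x = 1.2845e-06 M

Q₀ = 0.1201 vs Keq = 3.3810e-06 ⇒ Q>K, reverse
Step 1:
                   L          E          X          C
  init          0.45     0.8106     0.0557      0.354
  Δ           0.1114     0.0557    -0.0557    -0.0557
  eq          0.5614     0.8663 3.0945e-06     0.2983
  solve Keq expr → x = -0.0557; check Q = 3.3810e-06
Then remove 0.1814 M of E.
Step 2:
                   L          E          X          C
  init        0.5614     0.6849 3.0945e-06     0.2983
  Δ       1.2959e-06 6.4796e-07 -6.4796e-07 -6.4796e-07
  eq          0.5614     0.6849 2.4465e-06     0.2983
  solve Keq expr → x = -6.4796e-07; check Q = 3.3810e-06
Then remove 0.1027 M of C.
Step 3:
                   L          E          X          C
  init        0.5614     0.6849 2.4465e-06     0.1956
  Δ       -2.5689e-06 -1.2845e-06 1.2845e-06 1.2845e-06
  eq          0.5614     0.6849 3.7310e-06     0.1956
  solve Keq expr → x = 1.2845e-06; check Q = 3.3810e-06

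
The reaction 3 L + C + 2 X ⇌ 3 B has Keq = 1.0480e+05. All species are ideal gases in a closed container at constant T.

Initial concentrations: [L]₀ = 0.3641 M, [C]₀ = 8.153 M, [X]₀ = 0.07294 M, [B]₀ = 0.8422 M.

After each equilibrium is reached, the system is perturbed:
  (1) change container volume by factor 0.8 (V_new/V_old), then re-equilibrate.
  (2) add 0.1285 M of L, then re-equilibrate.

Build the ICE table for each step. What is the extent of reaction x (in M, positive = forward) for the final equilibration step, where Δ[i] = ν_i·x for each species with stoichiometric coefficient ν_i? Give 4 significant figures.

x = 0.001255 M

Q₀ = 285.3 vs Keq = 1.0480e+05 ⇒ Q<K, forward
Step 1:
                   L          C          X          B
  I           0.3641      8.153    0.07294     0.8422
  C         -0.09857   -0.03286   -0.06571    0.09857
  E           0.2655       8.12   0.007229     0.9408
  solve Keq expr → x = 0.03286; check Q = 1.0480e+05
Then change container volume by factor 0.8 (V_new/V_old).
Step 2:
                   L          C          X          B
  I           0.3319      10.15   0.009036      1.176
  C        -0.003647  -0.001216  -0.002431   0.003647
  E           0.3283      10.15   0.006605       1.18
  solve Keq expr → x = 0.001216; check Q = 1.0480e+05
Then add 0.1285 M of L.
Step 3:
                   L          C          X          B
  I           0.4568      10.15   0.006605       1.18
  C        -0.003766  -0.001255  -0.002511   0.003766
  E            0.453      10.15   0.004094      1.183
  solve Keq expr → x = 0.001255; check Q = 1.0480e+05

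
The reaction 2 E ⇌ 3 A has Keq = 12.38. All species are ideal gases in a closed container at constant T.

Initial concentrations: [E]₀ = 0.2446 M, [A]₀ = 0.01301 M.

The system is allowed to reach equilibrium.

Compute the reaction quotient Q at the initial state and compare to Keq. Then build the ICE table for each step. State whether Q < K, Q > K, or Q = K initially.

Q₀ = 3.6806e-05; Q < K (proceeds forward)

Q₀ = 3.6806e-05 vs Keq = 12.38 ⇒ Q<K, forward
Step 1:
                   E          A
  I           0.2446    0.01301
  C          -0.1962     0.2943
  E          0.04841     0.3073
  solve Keq expr → x = 0.09809; check Q = 12.38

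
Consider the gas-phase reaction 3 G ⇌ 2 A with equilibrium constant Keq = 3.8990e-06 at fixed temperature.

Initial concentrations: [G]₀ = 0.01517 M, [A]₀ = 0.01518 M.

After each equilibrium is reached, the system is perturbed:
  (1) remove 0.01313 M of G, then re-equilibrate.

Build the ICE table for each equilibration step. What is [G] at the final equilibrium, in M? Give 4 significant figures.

Q₀ = 66.01 vs Keq = 3.8990e-06 ⇒ Q>K, reverse
Step 1:
                  G         A
  I         0.01517   0.01518
  C         0.02275  -0.01517
  E         0.03792 1.4580e-05
  solve Keq expr → x = -0.007583; check Q = 3.8990e-06
Then remove 0.01313 M of G.
Step 2:
                  G         A
  I         0.02479 1.4580e-05
  C       1.0303e-05 -6.8686e-06
  E          0.0248 7.7110e-06
  solve Keq expr → x = -3.4343e-06; check Q = 3.8990e-06

[G]_eq = 0.0248 M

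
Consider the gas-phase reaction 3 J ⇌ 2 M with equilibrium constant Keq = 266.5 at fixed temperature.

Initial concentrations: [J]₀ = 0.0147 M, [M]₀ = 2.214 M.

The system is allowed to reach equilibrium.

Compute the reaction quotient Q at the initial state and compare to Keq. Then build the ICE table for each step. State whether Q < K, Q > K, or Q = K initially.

Q₀ = 1.5431e+06 vs Keq = 266.5 ⇒ Q>K, reverse
Step 1:
                    J           M
  I            0.0147       2.214
  C            0.2366     -0.1577
  E            0.2513       2.056
  solve Keq expr → x = -0.07886; check Q = 266.5

Q₀ = 1.5431e+06; Q > K (proceeds reverse)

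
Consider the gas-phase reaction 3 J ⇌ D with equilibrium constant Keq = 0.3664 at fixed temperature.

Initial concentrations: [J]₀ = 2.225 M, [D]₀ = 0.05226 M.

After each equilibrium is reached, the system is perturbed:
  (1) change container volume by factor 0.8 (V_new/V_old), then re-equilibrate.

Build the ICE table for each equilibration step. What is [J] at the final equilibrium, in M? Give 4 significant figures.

[J]_eq = 1.178 M

Q₀ = 0.004744 vs Keq = 0.3664 ⇒ Q<K, forward
Step 1:
                    J           D
  init          2.225     0.05226
  Δ            -1.162      0.3874
  eq            1.063      0.4397
  solve Keq expr → x = 0.3874; check Q = 0.3664
Then change container volume by factor 0.8 (V_new/V_old).
Step 2:
                    J           D
  init          1.328      0.5496
  Δ           -0.1499     0.04997
  eq            1.178      0.5996
  solve Keq expr → x = 0.04997; check Q = 0.3664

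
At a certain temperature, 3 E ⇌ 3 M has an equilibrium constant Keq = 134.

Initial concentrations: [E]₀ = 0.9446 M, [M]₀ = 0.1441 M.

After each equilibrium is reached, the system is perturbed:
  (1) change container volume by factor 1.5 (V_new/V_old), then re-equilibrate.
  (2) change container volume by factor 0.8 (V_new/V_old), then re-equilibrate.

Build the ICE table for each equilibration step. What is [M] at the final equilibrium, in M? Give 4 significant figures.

Q₀ = 0.00355 vs Keq = 134 ⇒ Q<K, forward
Step 1:
                    E           M
  Initial      0.9446      0.1441
  Change      -0.7666      0.7666
  Equil         0.178      0.9107
  solve Keq expr → x = 0.2555; check Q = 134
Then change container volume by factor 1.5 (V_new/V_old).
Step 2:
                    E           M
  Initial      0.1186      0.6072
  Change            0           0
  Equil        0.1186      0.6072
  solve Keq expr → x = 0; check Q = 134
Then change container volume by factor 0.8 (V_new/V_old).
Step 3:
                    E           M
  Initial      0.1483      0.7589
  Change            0           0
  Equil        0.1483      0.7589
  solve Keq expr → x = 0; check Q = 134

[M]_eq = 0.7589 M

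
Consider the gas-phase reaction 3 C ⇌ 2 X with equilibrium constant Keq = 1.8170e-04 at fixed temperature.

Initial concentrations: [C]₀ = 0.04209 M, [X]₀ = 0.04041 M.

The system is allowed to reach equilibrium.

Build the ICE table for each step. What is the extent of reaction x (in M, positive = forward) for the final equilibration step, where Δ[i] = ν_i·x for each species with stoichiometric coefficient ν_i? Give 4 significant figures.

x = -0.01999 M

Q₀ = 21.9 vs Keq = 1.8170e-04 ⇒ Q>K, reverse
Step 1:
                   C          X
  I          0.04209    0.04041
  C          0.05996   -0.03997
  E            0.102 4.3941e-04
  solve Keq expr → x = -0.01999; check Q = 1.8170e-04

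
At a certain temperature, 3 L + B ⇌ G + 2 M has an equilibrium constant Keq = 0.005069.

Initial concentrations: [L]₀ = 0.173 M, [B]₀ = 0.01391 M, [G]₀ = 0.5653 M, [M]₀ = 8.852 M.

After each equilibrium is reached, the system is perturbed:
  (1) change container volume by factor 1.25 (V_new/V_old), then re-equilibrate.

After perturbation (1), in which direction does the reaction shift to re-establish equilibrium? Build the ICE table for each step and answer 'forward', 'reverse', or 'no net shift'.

Q₀ = 6.1503e+05 vs Keq = 0.005069 ⇒ Q>K, reverse
Step 1:
                  L         B         G         M
  Initial     0.173   0.01391    0.5653     8.852
  Change      1.695     0.565    -0.565     -1.13
  Equil       1.868    0.5789 3.2073e-04     7.722
  solve Keq expr → x = -0.565; check Q = 0.005069
Then change container volume by factor 1.25 (V_new/V_old).
Step 2:
                  L         B         G         M
  Initial     1.494    0.4631 2.5658e-04     6.178
  Change  1.5367e-04 5.1224e-05 -5.1224e-05 -1.0245e-04
  Equil       1.495    0.4632 2.0536e-04     6.178
  solve Keq expr → x = -5.1224e-05; check Q = 0.005069

Direction: reverse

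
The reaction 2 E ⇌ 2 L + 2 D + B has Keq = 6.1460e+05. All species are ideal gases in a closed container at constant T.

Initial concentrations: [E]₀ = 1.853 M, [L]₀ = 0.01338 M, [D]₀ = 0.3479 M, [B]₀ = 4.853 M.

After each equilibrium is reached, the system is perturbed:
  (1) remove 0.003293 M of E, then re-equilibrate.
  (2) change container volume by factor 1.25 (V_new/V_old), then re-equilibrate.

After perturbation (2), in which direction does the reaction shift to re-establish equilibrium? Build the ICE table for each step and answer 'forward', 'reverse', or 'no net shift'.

Direction: forward

Q₀ = 3.0625e-05 vs Keq = 6.1460e+05 ⇒ Q<K, forward
Step 1:
                  E         L         D         B
  init        1.853   0.01338    0.3479     4.853
  Δ          -1.841     1.841     1.841    0.9203
  eq        0.01244     1.854     2.188     5.773
  solve Keq expr → x = 0.9203; check Q = 6.1460e+05
Then remove 0.003293 M of E.
Step 2:
                  E         L         D         B
  init     0.009142     1.854     2.188     5.773
  Δ        0.003251 -0.003251 -0.003251 -0.001626
  eq        0.01239     1.851     2.185     5.772
  solve Keq expr → x = -0.001626; check Q = 6.1460e+05
Then change container volume by factor 1.25 (V_new/V_old).
Step 3:
                  E         L         D         B
  init     0.009915     1.481     1.748     4.617
  Δ       -0.002794  0.002794  0.002794  0.001397
  eq        0.00712     1.483     1.751     4.619
  solve Keq expr → x = 0.001397; check Q = 6.1460e+05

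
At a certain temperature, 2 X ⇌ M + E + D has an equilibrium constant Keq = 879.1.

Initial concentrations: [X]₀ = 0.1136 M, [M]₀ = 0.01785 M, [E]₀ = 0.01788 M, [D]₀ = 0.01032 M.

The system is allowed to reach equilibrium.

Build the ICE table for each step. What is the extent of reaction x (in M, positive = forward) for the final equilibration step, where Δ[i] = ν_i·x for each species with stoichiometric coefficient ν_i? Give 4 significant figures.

x = 0.05648 M

Q₀ = 2.5523e-04 vs Keq = 879.1 ⇒ Q<K, forward
Step 1:
                   X          M          E          D
  I           0.1136    0.01785    0.01788    0.01032
  C           -0.113    0.05648    0.05648    0.05648
  E       6.4801e-04    0.07433    0.07436     0.0668
  solve Keq expr → x = 0.05648; check Q = 879.1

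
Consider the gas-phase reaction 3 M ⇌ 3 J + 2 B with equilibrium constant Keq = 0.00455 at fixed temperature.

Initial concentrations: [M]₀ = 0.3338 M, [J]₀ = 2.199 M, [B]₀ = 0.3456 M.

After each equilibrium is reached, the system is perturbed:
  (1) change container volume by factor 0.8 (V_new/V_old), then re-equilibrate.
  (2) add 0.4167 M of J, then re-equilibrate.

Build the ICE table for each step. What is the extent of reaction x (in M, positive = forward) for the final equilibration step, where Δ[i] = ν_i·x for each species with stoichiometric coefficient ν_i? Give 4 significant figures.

Q₀ = 34.15 vs Keq = 0.00455 ⇒ Q>K, reverse
Step 1:
                  M         J         B
  init       0.3338     2.199    0.3456
  Δ           0.485    -0.485   -0.3233
  eq         0.8188     1.714   0.02227
  solve Keq expr → x = -0.1617; check Q = 0.00455
Then change container volume by factor 0.8 (V_new/V_old).
Step 2:
                  M         J         B
  init        1.023     2.143   0.02784
  Δ        0.007785 -0.007785  -0.00519
  eq          1.031     2.135   0.02265
  solve Keq expr → x = -0.002595; check Q = 0.00455
Then add 0.4167 M of J.
Step 3:
                  M         J         B
  init        1.031     2.551   0.02265
  Δ        0.007569 -0.007569 -0.005046
  eq          1.039     2.544    0.0176
  solve Keq expr → x = -0.002523; check Q = 0.00455

x = -0.002523 M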